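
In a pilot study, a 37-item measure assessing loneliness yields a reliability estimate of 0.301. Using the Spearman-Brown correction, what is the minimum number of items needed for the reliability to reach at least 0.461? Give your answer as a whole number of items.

n = 0.461 × (1 − 0.301) / [ 0.301 × (1 − 0.461) ]
  = 0.322239 / 0.162239 = 1.9862
1.9862 × 37 = 73.49 → 74 items

74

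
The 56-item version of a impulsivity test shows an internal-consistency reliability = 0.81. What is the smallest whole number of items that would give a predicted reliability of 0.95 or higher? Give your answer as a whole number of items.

Spearman-Brown solved for the length factor n:
n = r*(1 − r) / [ r (1 − r*) ]
n = 0.95 × (1 − 0.81) / [ 0.81 × (1 − 0.95) ]
n = 0.1805 / 0.0405 ≈ 4.4568
Items needed = n × 56 = 4.4568 × 56 ≈ 249.58 → round up to 250

250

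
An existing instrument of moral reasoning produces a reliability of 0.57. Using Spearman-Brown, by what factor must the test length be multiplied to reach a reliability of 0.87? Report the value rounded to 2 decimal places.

5.05

n = [0.87 × 0.43] / [0.57 × 0.13]
  = 0.3741 / 0.0741 = 5.0486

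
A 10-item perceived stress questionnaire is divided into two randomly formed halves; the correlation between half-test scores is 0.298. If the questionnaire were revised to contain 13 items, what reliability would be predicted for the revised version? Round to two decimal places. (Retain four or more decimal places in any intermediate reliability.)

0.52

First correct the split-half correlation to full-test reliability: r_full = 2 × 0.298 / (1 + 0.298) ≈ 0.4592
Then adjust to 13 items: n = 13/10 = 1.3000
r_new = n·r_full / (1 + (n − 1)·r_full) = 0.5970 / 1.1378 ≈ 0.5247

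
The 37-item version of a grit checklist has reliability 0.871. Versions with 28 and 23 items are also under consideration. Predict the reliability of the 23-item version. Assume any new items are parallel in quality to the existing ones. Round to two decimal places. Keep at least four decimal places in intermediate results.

0.81

Only the ratio of lengths matters: n = 23/37 = 0.6216
r_{23} = n·r / (1 + (n − 1)·r) = 0.5414 / 0.6704 ≈ 0.8076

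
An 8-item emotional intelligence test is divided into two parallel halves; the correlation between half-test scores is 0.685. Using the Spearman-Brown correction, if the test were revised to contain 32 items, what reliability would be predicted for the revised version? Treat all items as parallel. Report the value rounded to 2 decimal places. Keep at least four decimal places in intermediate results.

Full-test reliability from the split-half r: r_full = 2(0.685)/(1 + 0.685) = 0.8131
Length factor from 8 to 32 items: n = 32/8 = 4.0000
r_new = n·r_full / (1 + (n − 1)·r_full) = 3.2524 / 3.4393 ≈ 0.9457

0.95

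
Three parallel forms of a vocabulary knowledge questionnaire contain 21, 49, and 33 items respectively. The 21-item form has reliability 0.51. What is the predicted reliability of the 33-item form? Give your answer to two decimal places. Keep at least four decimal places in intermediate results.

Only the ratio of lengths matters: n = 33/21 = 1.5714
r_{33} = n·r / (1 + (n − 1)·r) = 0.8014 / 1.2914 ≈ 0.6206

0.62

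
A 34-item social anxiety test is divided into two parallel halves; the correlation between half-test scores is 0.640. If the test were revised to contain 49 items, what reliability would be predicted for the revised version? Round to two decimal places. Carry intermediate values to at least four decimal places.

First correct the split-half correlation to full-test reliability: r_full = 2 × 0.640 / (1 + 0.640) ≈ 0.7805
Length factor from 34 to 49 items: n = 49/34 = 1.4412
r_new = n·r_full / (1 + (n − 1)·r_full) = 1.1249 / 1.3444 ≈ 0.8367

0.84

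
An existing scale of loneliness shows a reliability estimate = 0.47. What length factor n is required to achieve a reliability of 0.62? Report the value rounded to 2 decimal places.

1.84

n = 0.62 × (1 − 0.47) / [ 0.47 × (1 − 0.62) ]
  = 0.3286 / 0.1786 = 1.8399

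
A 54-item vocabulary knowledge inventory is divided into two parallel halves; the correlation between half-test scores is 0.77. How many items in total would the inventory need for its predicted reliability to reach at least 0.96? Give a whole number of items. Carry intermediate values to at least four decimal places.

r_full = 2(0.77)/(1 + 0.77) = 0.8701
n = r_tgt(1 − r_full) / [r_full(1 − r_tgt)] = 0.96 × 0.1299 / (0.8701 × 0.04) ≈ 3.5830
Required items = 3.5830 × 54 = 193.48, so 194 items.

194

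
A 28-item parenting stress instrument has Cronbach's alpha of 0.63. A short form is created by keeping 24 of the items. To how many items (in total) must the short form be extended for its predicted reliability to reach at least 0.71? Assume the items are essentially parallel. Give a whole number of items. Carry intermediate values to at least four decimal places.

First, r for the 24-item form: n = 24/28 = 0.8571, so r_24 = 0.8571·0.63/(1 + (0.8571 − 1)·0.63) = 0.5934
Then solve for n' with r_old = 0.5934, r_target = 0.71: n' = 0.71(1 − 0.5934)/[0.5934(1 − 0.71)] = 1.6776
Total items = 1.6776 × 24 = 40.26, rounded up to 41.

41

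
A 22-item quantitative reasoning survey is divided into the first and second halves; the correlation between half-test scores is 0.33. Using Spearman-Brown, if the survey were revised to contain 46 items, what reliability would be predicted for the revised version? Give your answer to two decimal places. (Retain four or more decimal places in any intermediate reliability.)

Full-test reliability from the split-half r: r_full = 2(0.33)/(1 + 0.33) = 0.4962
Then adjust to 46 items: n = 46/22 = 2.0909
r_new = n·r_full / (1 + (n − 1)·r_full) = 1.0375 / 1.5413 ≈ 0.6731

0.67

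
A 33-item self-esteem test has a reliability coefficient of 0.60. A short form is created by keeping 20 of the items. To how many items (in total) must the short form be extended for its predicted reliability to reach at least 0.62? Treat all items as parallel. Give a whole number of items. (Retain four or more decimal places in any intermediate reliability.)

36

First, r for the 20-item form: n = 20/33 = 0.6061, so r_20 = 0.6061·0.60/(1 + (0.6061 − 1)·0.60) = 0.4762
Length factor from the short form to reach 0.62: n' = 0.62(1 − 0.4762) / [0.4762(1 − 0.62)] ≈ 1.7947
Total items = 1.7947 × 20 = 35.89, rounded up to 36.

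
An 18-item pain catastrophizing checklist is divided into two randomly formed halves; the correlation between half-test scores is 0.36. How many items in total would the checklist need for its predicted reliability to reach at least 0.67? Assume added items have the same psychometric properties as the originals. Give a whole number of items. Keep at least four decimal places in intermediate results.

33

Corrected full-test reliability: r_full = 2 × 0.36 / (1 + 0.36) ≈ 0.5294
Solve Spearman-Brown for n: n = 0.67(1 − 0.5294) / [0.5294(1 − 0.67)] = 1.8048
Required items = 1.8048 × 18 = 32.49, so 33 items.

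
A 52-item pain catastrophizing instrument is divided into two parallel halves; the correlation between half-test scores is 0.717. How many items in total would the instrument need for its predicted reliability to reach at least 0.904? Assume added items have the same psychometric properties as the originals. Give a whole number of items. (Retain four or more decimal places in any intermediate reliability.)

r_full = 2(0.717)/(1 + 0.717) = 0.8352
n = r_tgt(1 − r_full) / [r_full(1 − r_tgt)] = 0.904 × 0.1648 / (0.8352 × 0.096) ≈ 1.8581
Items = 1.8581 × 52 ≈ 96.62 → 97

97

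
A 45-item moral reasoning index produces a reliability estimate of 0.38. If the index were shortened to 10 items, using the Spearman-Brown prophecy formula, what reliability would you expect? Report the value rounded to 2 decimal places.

0.12

The new length is 10/45 = 0.2222 times the old.
By Spearman-Brown, r_new = n r / (1 + (n − 1) r).
r_new = (0.2222 × 0.38) / (1 + (0.2222 − 1) × 0.38)
     = 0.0844 / 0.7044 = 0.1198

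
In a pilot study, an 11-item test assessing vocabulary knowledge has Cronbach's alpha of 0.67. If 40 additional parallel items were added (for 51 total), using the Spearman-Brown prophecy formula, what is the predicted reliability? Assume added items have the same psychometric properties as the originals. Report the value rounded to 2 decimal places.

n = 51/11 = 4.6364
r_new = (4.6364 × 0.67) / (1 + (4.6364 − 1) × 0.67)
r_new = 3.1064 / 3.4364 ≈ 0.9040

0.90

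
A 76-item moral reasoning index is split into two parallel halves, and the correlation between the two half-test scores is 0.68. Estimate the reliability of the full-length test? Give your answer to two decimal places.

Each half is half the length of the full test, so the full test is n = 2 times a half.
r_full = 2r_hh / (1 + r_hh) = 2 × 0.68 / (1 + 0.68)
       = 1.3600 / 1.6800 = 0.8095

0.81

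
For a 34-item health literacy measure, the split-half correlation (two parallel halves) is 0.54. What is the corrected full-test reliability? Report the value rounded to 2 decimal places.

0.70

Each half is half the length of the full test, so the full test is n = 2 times a half.
r_full = 2(0.54) / (1 + 0.54)
r_full = 1.0800 / 1.5400 ≈ 0.7013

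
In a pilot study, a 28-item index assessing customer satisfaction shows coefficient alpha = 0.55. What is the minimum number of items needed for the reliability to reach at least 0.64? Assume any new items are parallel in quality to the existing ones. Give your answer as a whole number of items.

Invert Spearman-Brown to solve for n:
n = r*(1 − r) / [ r (1 − r*) ]
n = 0.64(1 − 0.55) / [0.55(1 − 0.64)]
n = 0.2880 / 0.1980 ≈ 1.4545
Items needed = n × 28 = 1.4545 × 28 ≈ 40.73 → round up to 41

41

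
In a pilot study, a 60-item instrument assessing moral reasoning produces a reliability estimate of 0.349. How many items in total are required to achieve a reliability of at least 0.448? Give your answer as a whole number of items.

91

n = [0.448 × 0.651] / [0.349 × 0.552]
  = 0.291648 / 0.192648 = 1.5139
Items needed = n × 60 = 1.5139 × 60 ≈ 90.83 → round up to 91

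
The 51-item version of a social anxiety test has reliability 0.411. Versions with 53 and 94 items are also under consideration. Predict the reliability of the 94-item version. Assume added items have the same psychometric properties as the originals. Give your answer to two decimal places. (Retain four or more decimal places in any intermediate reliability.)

The 53-item form is not needed; work directly from the 51-item form with n = 94/51 = 1.8431.
r_{94} = n·r / (1 + (n − 1)·r) = 0.7575 / 1.3465 ≈ 0.5626

0.56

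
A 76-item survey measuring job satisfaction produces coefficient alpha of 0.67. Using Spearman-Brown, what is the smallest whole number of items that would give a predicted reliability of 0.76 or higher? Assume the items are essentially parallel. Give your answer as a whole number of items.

119

Invert Spearman-Brown to solve for n:
n = r_target (1 − r_old) / [ r_old (1 − r_target) ]
n = 0.76 × (1 − 0.67) / [ 0.67 × (1 − 0.76) ]
  = 0.2508 / 0.1608 = 1.5597
So the test needs 1.5597 × 76 ≈ 118.54 items; rounding up, 119.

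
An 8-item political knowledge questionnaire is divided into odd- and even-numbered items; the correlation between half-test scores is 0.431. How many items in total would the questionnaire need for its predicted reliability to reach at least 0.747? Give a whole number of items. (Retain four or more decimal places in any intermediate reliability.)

16

Corrected full-test reliability: r_full = 2 × 0.431 / (1 + 0.431) ≈ 0.6024
Solve Spearman-Brown for n: n = 0.747(1 − 0.6024) / [0.6024(1 − 0.747)] = 1.9488
Required items = 1.9488 × 8 = 15.59, so 16 items.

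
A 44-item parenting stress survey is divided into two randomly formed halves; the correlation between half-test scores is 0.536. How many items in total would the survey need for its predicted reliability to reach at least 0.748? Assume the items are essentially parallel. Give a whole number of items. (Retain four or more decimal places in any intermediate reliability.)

r_full = 2(0.536)/(1 + 0.536) = 0.6979
Solve Spearman-Brown for n: n = 0.748(1 − 0.6979) / [0.6979(1 − 0.748)] = 1.2849
Items = 1.2849 × 44 ≈ 56.54 → 57

57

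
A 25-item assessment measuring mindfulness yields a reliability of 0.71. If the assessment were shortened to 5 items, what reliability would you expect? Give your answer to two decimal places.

The new length is 5/25 = 0.2 times the old.
Spearman-Brown: r_new = n·r / (1 + (n − 1)·r)
r_new = (0.2 × 0.71) / (1 + (0.2 − 1) × 0.71)
r_new = 0.1420 / 0.4320 ≈ 0.3287

0.33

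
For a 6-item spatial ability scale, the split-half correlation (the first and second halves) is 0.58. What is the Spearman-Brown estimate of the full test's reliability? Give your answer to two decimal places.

0.73

Apply the Spearman-Brown correction with n = 2:
r_full = 2(0.58) / (1 + 0.58)
       = 1.1600 / 1.5800 = 0.7342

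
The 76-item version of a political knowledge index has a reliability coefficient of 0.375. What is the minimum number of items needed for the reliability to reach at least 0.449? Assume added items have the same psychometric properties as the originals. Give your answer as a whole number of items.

n = 0.449(1 − 0.375) / [0.375(1 − 0.449)]
n = 0.280625 / 0.206625 ≈ 1.3581
So the test needs 1.3581 × 76 ≈ 103.22 items; rounding up, 104.

104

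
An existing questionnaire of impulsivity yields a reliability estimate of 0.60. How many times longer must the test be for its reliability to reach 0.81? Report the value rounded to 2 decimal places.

2.84

n = 0.81(1 − 0.60) / [0.60(1 − 0.81)]
n = 0.3240 / 0.1140 ≈ 2.8421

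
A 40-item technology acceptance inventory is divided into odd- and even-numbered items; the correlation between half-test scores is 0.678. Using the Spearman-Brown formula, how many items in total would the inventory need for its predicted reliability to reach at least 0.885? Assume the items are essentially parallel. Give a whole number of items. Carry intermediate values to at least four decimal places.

74

Corrected full-test reliability: r_full = 2 × 0.678 / (1 + 0.678) ≈ 0.8081
n = r_tgt(1 − r_full) / [r_full(1 − r_tgt)] = 0.885 × 0.1919 / (0.8081 × 0.115) ≈ 1.8275
Items = 1.8275 × 40 ≈ 73.10 → 74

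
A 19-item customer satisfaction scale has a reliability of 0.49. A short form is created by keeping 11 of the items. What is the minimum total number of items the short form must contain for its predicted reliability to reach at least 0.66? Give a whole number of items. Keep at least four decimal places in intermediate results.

First, r for the 11-item form: n = 11/19 = 0.5789, so r_11 = 0.5789·0.49/(1 + (0.5789 − 1)·0.49) = 0.3574
Then solve for n' with r_old = 0.3574, r_target = 0.66: n' = 0.66(1 − 0.3574)/[0.3574(1 − 0.66)] = 3.4902
Items = 3.4902 × 11 ≈ 38.39 → 39

39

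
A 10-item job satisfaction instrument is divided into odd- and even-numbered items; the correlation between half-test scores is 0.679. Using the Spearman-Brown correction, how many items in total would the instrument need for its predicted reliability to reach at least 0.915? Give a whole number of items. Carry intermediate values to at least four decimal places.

r_full = 2(0.679)/(1 + 0.679) = 0.8088
Solve Spearman-Brown for n: n = 0.915(1 − 0.8088) / [0.8088(1 − 0.915)] = 2.5448
Items = 2.5448 × 10 ≈ 25.45 → 26

26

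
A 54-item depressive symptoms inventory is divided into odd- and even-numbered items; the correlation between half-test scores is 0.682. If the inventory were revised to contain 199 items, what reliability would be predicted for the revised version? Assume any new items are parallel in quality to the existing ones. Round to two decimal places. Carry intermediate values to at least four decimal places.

0.94

Full-test reliability from the split-half r: r_full = 2(0.682)/(1 + 0.682) = 0.8109
Length factor from 54 to 199 items: n = 199/54 = 3.6852
r_new = n·r_full / (1 + (n − 1)·r_full) = 2.9883 / 3.1774 ≈ 0.9405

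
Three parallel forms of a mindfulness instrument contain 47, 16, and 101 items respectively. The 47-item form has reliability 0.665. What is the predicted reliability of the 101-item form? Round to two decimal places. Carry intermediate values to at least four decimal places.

0.81

The 16-item form is not needed; work directly from the 47-item form with n = 101/47 = 2.1489.
r_{101} = n·r / (1 + (n − 1)·r) = 1.4290 / 1.7640 ≈ 0.8101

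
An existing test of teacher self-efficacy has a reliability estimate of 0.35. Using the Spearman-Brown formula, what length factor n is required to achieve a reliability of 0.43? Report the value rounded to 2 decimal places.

n = 0.43(1 − 0.35) / [0.35(1 − 0.43)]
n = 0.2795 / 0.1995 ≈ 1.4010

1.40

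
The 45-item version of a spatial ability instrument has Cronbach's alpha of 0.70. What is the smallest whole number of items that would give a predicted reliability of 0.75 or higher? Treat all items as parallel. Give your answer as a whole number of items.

58

n = 0.75(1 − 0.70) / [0.70(1 − 0.75)]
  = 0.2250 / 0.1750 = 1.2857
So the test needs 1.2857 × 45 ≈ 57.86 items; rounding up, 58.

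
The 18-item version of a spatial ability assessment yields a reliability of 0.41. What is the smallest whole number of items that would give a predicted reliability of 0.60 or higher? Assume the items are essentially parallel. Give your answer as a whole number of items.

39

n = 0.60 × (1 − 0.41) / [ 0.41 × (1 − 0.60) ]
  = 0.3540 / 0.1640 = 2.1585
Items needed = n × 18 = 2.1585 × 18 ≈ 38.85 → round up to 39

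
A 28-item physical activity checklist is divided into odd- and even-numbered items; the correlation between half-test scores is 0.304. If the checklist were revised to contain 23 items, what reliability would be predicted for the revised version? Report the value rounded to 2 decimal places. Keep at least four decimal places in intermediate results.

0.42

First correct the split-half correlation to full-test reliability: r_full = 2 × 0.304 / (1 + 0.304) ≈ 0.4663
Then adjust to 23 items: n = 23/28 = 0.8214
r_new = n·r_full / (1 + (n − 1)·r_full) = 0.3830 / 0.9167 ≈ 0.4178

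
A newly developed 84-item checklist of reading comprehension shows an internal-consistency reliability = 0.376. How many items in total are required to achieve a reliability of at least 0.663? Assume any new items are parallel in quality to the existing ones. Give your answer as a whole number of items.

275

n = [0.663 × 0.624] / [0.376 × 0.337]
  = 0.413712 / 0.126712 = 3.2650
So the test needs 3.2650 × 84 ≈ 274.26 items; rounding up, 275.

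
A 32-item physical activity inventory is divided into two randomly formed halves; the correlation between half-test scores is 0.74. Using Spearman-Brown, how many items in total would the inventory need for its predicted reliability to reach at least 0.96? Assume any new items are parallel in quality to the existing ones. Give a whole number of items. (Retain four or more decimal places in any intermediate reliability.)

r_full = 2(0.74)/(1 + 0.74) = 0.8506
Solve Spearman-Brown for n: n = 0.96(1 − 0.8506) / [0.8506(1 − 0.96)] = 4.2154
Items = 4.2154 × 32 ≈ 134.89 → 135

135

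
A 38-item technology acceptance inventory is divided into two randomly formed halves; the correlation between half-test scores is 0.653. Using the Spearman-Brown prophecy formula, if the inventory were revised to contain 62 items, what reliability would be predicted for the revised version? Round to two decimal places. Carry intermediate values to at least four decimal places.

First correct the split-half correlation to full-test reliability: r_full = 2 × 0.653 / (1 + 0.653) ≈ 0.7901
Then adjust to 62 items: n = 62/38 = 1.6316
r_new = n·r_full / (1 + (n − 1)·r_full) = 1.2891 / 1.4990 ≈ 0.8600

0.86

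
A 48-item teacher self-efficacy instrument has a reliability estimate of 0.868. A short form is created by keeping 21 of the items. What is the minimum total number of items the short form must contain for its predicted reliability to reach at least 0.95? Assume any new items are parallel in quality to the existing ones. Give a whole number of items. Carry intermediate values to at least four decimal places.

First, r for the 21-item form: n = 21/48 = 0.4375, so r_21 = 0.4375·0.868/(1 + (0.4375 − 1)·0.868) = 0.7421
Then solve for n' with r_old = 0.7421, r_target = 0.95: n' = 0.95(1 − 0.7421)/[0.7421(1 − 0.95)] = 6.6030
Total items = 6.6030 × 21 = 138.66, rounded up to 139.

139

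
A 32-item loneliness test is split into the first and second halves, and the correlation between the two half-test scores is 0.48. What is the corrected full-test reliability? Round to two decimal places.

The full test is twice the length of either half (n = 2).
r_full = 2(0.48) / (1 + 0.48)
r_full = 0.9600 / 1.4800 ≈ 0.6486

0.65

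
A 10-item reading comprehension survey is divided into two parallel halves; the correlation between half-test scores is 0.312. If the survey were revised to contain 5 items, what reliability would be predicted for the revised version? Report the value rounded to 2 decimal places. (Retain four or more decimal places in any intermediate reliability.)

First correct the split-half correlation to full-test reliability: r_full = 2 × 0.312 / (1 + 0.312) ≈ 0.4756
Then adjust to 5 items: n = 5/10 = 0.5000
r_new = n·r_full / (1 + (n − 1)·r_full) = 0.2378 / 0.7622 ≈ 0.3120

0.31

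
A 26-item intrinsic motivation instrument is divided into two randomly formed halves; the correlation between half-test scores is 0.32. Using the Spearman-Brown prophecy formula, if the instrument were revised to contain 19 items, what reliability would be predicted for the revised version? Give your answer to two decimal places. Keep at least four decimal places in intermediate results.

Full-test reliability from the split-half r: r_full = 2(0.32)/(1 + 0.32) = 0.4848
Then adjust to 19 items: n = 19/26 = 0.7308
r_new = n·r_full / (1 + (n − 1)·r_full) = 0.3543 / 0.8695 ≈ 0.4075

0.41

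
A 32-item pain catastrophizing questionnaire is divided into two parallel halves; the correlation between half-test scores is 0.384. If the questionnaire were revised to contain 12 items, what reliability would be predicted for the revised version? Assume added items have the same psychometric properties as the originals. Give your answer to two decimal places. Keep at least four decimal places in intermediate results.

First correct the split-half correlation to full-test reliability: r_full = 2 × 0.384 / (1 + 0.384) ≈ 0.5549
Length factor from 32 to 12 items: n = 12/32 = 0.3750
r_new = n·r_full / (1 + (n − 1)·r_full) = 0.2081 / 0.6532 ≈ 0.3186

0.32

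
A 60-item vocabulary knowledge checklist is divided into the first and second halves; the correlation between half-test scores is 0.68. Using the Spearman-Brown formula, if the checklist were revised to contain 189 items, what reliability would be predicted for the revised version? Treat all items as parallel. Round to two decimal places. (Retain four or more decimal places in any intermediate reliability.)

Spearman-Brown correction (n = 2): r_full = 2·0.68/(1 + 0.68) = 0.8095
Then adjust to 189 items: n = 189/60 = 3.1500
r_new = n·r_full / (1 + (n − 1)·r_full) = 2.5499 / 2.7404 ≈ 0.9305

0.93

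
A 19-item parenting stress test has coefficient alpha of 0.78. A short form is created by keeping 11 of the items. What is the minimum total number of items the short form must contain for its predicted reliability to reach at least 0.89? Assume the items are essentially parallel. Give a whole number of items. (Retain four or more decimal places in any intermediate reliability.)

Short-form reliability: n = 11/19 = 0.5789; r_11 = n·r/(1+(n−1)r) ≈ 0.6724
Length factor from the short form to reach 0.89: n' = 0.89(1 − 0.6724) / [0.6724(1 − 0.89)] ≈ 3.9420
Items = 3.9420 × 11 ≈ 43.36 → 44

44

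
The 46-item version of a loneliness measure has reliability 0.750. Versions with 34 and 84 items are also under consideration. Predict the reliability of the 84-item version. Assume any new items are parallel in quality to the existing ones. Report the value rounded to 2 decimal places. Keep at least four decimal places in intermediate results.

Only the ratio of lengths matters: n = 84/46 = 1.8261
r_{84} = n·r / (1 + (n − 1)·r) = 1.3696 / 1.6196 ≈ 0.8456

0.85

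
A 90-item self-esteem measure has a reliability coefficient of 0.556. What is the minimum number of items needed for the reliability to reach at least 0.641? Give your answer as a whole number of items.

n = 0.641(1 − 0.556) / [0.556(1 − 0.641)]
n = 0.284604 / 0.199604 ≈ 1.4258
1.4258 × 90 = 128.32 → 129 items

129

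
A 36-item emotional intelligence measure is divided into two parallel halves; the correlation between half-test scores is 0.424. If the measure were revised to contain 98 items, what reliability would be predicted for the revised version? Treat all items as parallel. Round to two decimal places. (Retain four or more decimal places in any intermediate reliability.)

Full-test reliability from the split-half r: r_full = 2(0.424)/(1 + 0.424) = 0.5955
Length factor from 36 to 98 items: n = 98/36 = 2.7222
r_new = n·r_full / (1 + (n − 1)·r_full) = 1.6211 / 2.0256 ≈ 0.8003

0.80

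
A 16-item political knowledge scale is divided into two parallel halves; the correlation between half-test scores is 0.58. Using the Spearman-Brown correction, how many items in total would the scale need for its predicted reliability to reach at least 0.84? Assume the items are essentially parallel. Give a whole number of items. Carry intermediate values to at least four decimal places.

31

Corrected full-test reliability: r_full = 2 × 0.58 / (1 + 0.58) ≈ 0.7342
n = r_tgt(1 − r_full) / [r_full(1 − r_tgt)] = 0.84 × 0.2658 / (0.7342 × 0.16) ≈ 1.9006
Items = 1.9006 × 16 ≈ 30.41 → 31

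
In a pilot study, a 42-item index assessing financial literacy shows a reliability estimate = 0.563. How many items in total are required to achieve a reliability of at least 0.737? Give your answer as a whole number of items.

92

Invert Spearman-Brown to solve for n:
n = r_target (1 − r_old) / [ r_old (1 − r_target) ]
n = [0.737 × 0.437] / [0.563 × 0.263]
  = 0.322069 / 0.148069 = 2.1751
So the test needs 2.1751 × 42 ≈ 91.35 items; rounding up, 92.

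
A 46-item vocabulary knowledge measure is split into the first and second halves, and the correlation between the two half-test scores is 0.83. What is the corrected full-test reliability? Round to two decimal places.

0.91

r_full = 2(0.83) / (1 + 0.83)
r_full = 1.6600 / 1.8300 ≈ 0.9071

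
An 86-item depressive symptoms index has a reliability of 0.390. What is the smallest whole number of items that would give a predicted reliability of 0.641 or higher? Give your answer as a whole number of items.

n = [0.641 × 0.610] / [0.390 × 0.359]
n = 0.391010 / 0.140010 ≈ 2.7927
2.7927 × 86 = 240.17 → 241 items

241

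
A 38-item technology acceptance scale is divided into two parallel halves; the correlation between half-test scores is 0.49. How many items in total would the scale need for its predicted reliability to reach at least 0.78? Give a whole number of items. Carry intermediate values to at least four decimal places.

r_full = 2(0.49)/(1 + 0.49) = 0.6577
n = r_tgt(1 − r_full) / [r_full(1 − r_tgt)] = 0.78 × 0.3423 / (0.6577 × 0.22) ≈ 1.8452
Items = 1.8452 × 38 ≈ 70.12 → 71

71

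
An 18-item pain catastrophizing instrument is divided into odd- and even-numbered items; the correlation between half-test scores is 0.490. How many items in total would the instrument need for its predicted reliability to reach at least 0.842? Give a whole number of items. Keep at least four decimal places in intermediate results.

50

Corrected full-test reliability: r_full = 2 × 0.490 / (1 + 0.490) ≈ 0.6577
Solve Spearman-Brown for n: n = 0.842(1 − 0.6577) / [0.6577(1 − 0.842)] = 2.7735
Items = 2.7735 × 18 ≈ 49.92 → 50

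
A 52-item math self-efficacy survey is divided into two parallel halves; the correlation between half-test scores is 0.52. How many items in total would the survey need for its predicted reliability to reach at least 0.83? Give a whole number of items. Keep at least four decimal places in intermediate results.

118

Corrected full-test reliability: r_full = 2 × 0.52 / (1 + 0.52) ≈ 0.6842
n = r_tgt(1 − r_full) / [r_full(1 − r_tgt)] = 0.83 × 0.3158 / (0.6842 × 0.17) ≈ 2.2535
Items = 2.2535 × 52 ≈ 117.18 → 118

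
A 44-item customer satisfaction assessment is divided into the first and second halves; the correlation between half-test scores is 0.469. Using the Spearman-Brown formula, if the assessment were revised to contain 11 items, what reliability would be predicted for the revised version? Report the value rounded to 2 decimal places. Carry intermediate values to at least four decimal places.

0.31

First correct the split-half correlation to full-test reliability: r_full = 2 × 0.469 / (1 + 0.469) ≈ 0.6385
Length factor from 44 to 11 items: n = 11/44 = 0.2500
r_new = n·r_full / (1 + (n − 1)·r_full) = 0.1596 / 0.5211 ≈ 0.3063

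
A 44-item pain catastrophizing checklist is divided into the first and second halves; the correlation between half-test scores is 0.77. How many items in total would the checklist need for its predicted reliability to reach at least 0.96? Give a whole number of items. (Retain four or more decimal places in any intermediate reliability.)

r_full = 2(0.77)/(1 + 0.77) = 0.8701
n = r_tgt(1 − r_full) / [r_full(1 − r_tgt)] = 0.96 × 0.1299 / (0.8701 × 0.04) ≈ 3.5830
Items = 3.5830 × 44 ≈ 157.65 → 158

158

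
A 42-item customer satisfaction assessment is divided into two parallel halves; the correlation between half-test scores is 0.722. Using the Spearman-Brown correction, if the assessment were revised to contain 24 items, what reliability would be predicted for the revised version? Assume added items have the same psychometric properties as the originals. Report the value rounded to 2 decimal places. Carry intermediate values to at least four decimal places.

Full-test reliability from the split-half r: r_full = 2(0.722)/(1 + 0.722) = 0.8386
Then adjust to 24 items: n = 24/42 = 0.5714
r_new = n·r_full / (1 + (n − 1)·r_full) = 0.4792 / 0.6406 ≈ 0.7480

0.75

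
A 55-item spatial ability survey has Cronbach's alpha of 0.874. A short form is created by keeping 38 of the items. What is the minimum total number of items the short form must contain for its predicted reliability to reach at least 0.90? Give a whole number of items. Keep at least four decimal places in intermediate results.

72

Short-form reliability: n = 38/55 = 0.6909; r_38 = n·r/(1+(n−1)r) ≈ 0.8274
Then solve for n' with r_old = 0.8274, r_target = 0.90: n' = 0.90(1 − 0.8274)/[0.8274(1 − 0.90)] = 1.8774
Items = 1.8774 × 38 ≈ 71.34 → 72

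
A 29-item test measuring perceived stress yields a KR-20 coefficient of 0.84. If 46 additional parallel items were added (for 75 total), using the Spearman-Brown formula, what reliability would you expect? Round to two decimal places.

Length ratio n = 75/29 = 2.5862
r_new = 2.5862·0.84 / [1 + (2.5862 − 1)·0.84]
     = 2.1724 / 2.3324 = 0.9314

0.93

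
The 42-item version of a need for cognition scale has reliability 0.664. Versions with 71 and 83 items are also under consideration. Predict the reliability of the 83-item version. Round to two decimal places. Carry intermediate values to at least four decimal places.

The 71-item form is not needed; work directly from the 42-item form with n = 83/42 = 1.9762.
r_{83} = n·r / (1 + (n − 1)·r) = 1.3122 / 1.6482 ≈ 0.7961

0.80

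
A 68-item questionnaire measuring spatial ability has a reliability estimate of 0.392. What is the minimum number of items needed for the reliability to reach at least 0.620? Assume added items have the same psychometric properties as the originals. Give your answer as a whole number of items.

173

Spearman-Brown solved for the length factor n:
n = r*(1 − r) / [ r (1 − r*) ]
n = 0.620(1 − 0.392) / [0.392(1 − 0.620)]
n = 0.376960 / 0.148960 ≈ 2.5306
2.5306 × 68 = 172.08 → 173 items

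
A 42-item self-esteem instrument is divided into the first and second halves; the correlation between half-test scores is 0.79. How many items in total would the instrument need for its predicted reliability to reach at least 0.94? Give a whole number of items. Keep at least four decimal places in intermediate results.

r_full = 2(0.79)/(1 + 0.79) = 0.8827
Solve Spearman-Brown for n: n = 0.94(1 − 0.8827) / [0.8827(1 − 0.94)] = 2.0819
Required items = 2.0819 × 42 = 87.44, so 88 items.

88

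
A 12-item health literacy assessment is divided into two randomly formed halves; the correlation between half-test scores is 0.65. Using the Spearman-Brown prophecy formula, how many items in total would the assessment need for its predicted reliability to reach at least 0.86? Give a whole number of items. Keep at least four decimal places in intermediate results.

20

r_full = 2(0.65)/(1 + 0.65) = 0.7879
n = r_tgt(1 − r_full) / [r_full(1 − r_tgt)] = 0.86 × 0.2121 / (0.7879 × 0.14) ≈ 1.6536
Required items = 1.6536 × 12 = 19.84, so 20 items.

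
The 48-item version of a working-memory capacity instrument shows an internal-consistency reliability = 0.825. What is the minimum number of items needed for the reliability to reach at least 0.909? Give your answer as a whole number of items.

n = 0.909(1 − 0.825) / [0.825(1 − 0.909)]
  = 0.159075 / 0.075075 = 2.1189
So the test needs 2.1189 × 48 ≈ 101.71 items; rounding up, 102.

102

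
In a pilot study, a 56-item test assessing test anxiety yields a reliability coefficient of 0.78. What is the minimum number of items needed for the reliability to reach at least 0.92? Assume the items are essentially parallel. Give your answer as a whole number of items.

182

n = 0.92(1 − 0.78) / [0.78(1 − 0.92)]
n = 0.2024 / 0.0624 ≈ 3.2436
Items needed = n × 56 = 3.2436 × 56 ≈ 181.64 → round up to 182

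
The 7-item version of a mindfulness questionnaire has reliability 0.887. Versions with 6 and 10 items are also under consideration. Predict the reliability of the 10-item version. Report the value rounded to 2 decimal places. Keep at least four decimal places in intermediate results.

0.92

The 6-item form is not needed; work directly from the 7-item form with n = 10/7 = 1.4286.
r_{10} = n·r / (1 + (n − 1)·r) = 1.2672 / 1.3802 ≈ 0.9181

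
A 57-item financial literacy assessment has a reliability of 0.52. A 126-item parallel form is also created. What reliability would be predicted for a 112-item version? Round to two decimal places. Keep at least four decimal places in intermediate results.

The 126-item form is not needed; work directly from the 57-item form with n = 112/57 = 1.9649.
r_{112} = n·r / (1 + (n − 1)·r) = 1.0217 / 1.5017 ≈ 0.6804

0.68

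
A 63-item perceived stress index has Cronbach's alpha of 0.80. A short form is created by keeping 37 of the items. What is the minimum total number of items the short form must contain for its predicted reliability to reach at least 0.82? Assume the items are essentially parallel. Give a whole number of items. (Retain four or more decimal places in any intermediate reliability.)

Short-form reliability: n = 37/63 = 0.5873; r_37 = n·r/(1+(n−1)r) ≈ 0.7014
Length factor from the short form to reach 0.82: n' = 0.82(1 − 0.7014) / [0.7014(1 − 0.82)] ≈ 1.9394
Total items = 1.9394 × 37 = 71.76, rounded up to 72.

72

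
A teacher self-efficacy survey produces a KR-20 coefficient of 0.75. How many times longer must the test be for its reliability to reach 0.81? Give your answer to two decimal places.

1.42

n = [0.81 × 0.25] / [0.75 × 0.19]
n = 0.2025 / 0.1425 ≈ 1.4211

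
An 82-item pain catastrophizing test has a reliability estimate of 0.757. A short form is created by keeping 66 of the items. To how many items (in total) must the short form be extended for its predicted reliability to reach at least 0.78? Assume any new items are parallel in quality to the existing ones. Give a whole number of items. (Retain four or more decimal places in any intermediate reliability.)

Short-form reliability: n = 66/82 = 0.8049; r_66 = n·r/(1+(n−1)r) ≈ 0.7149
Length factor from the short form to reach 0.78: n' = 0.78(1 − 0.7149) / [0.7149(1 − 0.78)] ≈ 1.4139
Items = 1.4139 × 66 ≈ 93.32 → 94

94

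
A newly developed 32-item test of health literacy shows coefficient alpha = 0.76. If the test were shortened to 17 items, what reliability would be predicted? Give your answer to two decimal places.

0.63

n = 17/32 = 0.5312
By Spearman-Brown, r_new = n r / (1 + (n − 1) r).
r_new = 0.5312·0.76 / [1 + (0.5312 − 1)·0.76]
     = 0.4037 / 0.6437 = 0.6272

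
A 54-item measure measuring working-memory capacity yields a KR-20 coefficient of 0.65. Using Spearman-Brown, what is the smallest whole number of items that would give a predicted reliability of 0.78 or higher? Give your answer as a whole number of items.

Invert Spearman-Brown to solve for n:
n = r_target (1 − r_old) / [ r_old (1 − r_target) ]
n = 0.78(1 − 0.65) / [0.65(1 − 0.78)]
n = 0.2730 / 0.1430 ≈ 1.9091
Items needed = n × 54 = 1.9091 × 54 ≈ 103.09 → round up to 104

104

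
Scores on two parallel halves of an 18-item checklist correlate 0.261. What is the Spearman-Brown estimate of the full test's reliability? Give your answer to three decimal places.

0.414

The full test is twice the length of either half (n = 2).
r_full = 2(0.261) / (1 + 0.261)
r_full = 0.5220 / 1.2610 ≈ 0.4140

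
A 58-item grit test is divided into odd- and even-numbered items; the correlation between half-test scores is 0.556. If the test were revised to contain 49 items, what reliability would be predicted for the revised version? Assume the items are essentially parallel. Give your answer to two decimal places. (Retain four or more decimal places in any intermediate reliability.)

First correct the split-half correlation to full-test reliability: r_full = 2 × 0.556 / (1 + 0.556) ≈ 0.7147
Length factor from 58 to 49 items: n = 49/58 = 0.8448
r_new = n·r_full / (1 + (n − 1)·r_full) = 0.6038 / 0.8891 ≈ 0.6791

0.68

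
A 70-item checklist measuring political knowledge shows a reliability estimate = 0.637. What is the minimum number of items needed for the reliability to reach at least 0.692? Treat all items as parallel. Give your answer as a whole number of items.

90

n = 0.692(1 − 0.637) / [0.637(1 − 0.692)]
  = 0.251196 / 0.196196 = 1.2803
1.2803 × 70 = 89.62 → 90 items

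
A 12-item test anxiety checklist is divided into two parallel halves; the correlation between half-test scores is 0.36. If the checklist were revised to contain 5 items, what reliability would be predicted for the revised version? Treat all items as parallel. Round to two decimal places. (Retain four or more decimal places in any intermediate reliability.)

First correct the split-half correlation to full-test reliability: r_full = 2 × 0.36 / (1 + 0.36) ≈ 0.5294
Length factor from 12 to 5 items: n = 5/12 = 0.4167
r_new = n·r_full / (1 + (n − 1)·r_full) = 0.2206 / 0.6912 ≈ 0.3192

0.32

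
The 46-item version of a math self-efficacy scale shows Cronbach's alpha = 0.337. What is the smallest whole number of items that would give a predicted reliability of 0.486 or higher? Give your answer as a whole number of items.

86

Invert Spearman-Brown to solve for n:
n = r_target (1 − r_old) / [ r_old (1 − r_target) ]
n = [0.486 × 0.663] / [0.337 × 0.514]
n = 0.322218 / 0.173218 ≈ 1.8602
1.8602 × 46 = 85.57 → 86 items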